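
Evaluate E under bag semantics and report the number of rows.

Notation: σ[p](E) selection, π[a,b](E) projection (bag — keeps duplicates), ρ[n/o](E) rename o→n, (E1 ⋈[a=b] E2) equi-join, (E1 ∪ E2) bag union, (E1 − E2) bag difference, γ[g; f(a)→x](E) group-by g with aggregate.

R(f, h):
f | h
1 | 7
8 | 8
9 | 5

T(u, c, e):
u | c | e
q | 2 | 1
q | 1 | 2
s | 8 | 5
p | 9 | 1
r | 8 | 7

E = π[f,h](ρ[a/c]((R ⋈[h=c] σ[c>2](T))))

Subexpression sizes:
  R → 3
  T → 5
  σ[c>2](T) → 3
  (R ⋈[h=c] σ[c>2](T)) → 2
  ρ[a/c]((R ⋈[h=c] σ[c>2](T))) → 2
  π[f,h](ρ[a/c]((R ⋈[h=c] σ[c>2](T)))) → 2

|E| = 2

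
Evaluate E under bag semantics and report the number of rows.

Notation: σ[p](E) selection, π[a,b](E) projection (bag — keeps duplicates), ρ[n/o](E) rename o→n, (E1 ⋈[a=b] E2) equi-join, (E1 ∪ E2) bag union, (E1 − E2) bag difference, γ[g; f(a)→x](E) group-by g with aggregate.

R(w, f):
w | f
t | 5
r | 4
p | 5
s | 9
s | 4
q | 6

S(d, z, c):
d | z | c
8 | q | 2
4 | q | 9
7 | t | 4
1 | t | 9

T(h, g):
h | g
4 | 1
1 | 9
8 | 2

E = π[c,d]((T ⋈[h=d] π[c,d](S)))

Subexpression sizes:
  T → 3
  S → 4
  π[c,d](S) → 4
  (T ⋈[h=d] π[c,d](S)) → 3
  π[c,d]((T ⋈[h=d] π[c,d](S))) → 3

|E| = 3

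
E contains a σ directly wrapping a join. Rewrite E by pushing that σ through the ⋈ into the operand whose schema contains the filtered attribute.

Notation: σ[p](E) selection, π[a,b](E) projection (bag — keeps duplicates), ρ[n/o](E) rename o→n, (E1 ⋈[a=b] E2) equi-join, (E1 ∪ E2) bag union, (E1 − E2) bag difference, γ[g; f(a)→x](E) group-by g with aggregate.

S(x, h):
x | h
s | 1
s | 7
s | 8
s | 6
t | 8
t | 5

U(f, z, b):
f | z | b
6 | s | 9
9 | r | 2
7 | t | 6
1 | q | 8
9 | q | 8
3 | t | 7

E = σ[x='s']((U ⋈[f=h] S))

σ filters on x, owned by the right side.
E' = (U ⋈[f=h] σ[x='s'](S))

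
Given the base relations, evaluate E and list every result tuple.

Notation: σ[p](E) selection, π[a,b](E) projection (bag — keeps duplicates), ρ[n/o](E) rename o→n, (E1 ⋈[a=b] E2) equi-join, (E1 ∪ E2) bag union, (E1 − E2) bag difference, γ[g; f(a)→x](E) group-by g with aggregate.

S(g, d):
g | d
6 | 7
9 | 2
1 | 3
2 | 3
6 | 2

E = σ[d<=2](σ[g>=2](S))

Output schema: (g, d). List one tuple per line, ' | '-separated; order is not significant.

Per-node cardinality:
  S → 5
  σ[g>=2](S) → 4
  σ[d<=2](σ[g>=2](S)) → 2

== RESULT ==
g | d
6 | 2
9 | 2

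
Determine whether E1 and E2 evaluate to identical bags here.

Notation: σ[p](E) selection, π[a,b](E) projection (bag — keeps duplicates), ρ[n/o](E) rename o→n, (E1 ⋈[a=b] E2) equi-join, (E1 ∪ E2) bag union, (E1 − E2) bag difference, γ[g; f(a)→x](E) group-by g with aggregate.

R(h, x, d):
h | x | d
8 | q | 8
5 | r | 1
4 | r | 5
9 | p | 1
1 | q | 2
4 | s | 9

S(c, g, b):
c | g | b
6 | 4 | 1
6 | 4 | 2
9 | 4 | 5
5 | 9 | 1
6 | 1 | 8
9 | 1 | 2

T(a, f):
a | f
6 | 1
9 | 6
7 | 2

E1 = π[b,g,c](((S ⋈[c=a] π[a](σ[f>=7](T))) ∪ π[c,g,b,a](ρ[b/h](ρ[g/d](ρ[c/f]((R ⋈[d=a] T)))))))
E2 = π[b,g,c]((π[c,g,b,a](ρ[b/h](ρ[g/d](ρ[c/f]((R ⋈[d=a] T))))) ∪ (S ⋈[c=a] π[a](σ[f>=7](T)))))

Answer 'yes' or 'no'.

E1 row counts bottom-up:
  S → 6
  T → 3
  σ[f>=7](T) → 0
  π[a](σ[f>=7](T)) → 0
  (S ⋈[c=a] π[a](σ[f>=7](T))) → 0
  R → 6
  T → 3
  (R ⋈[d=a] T) → 1
  ρ[c/f]((R ⋈[d=a] T)) → 1
  ρ[g/d](ρ[c/f]((R ⋈[d=a] T))) → 1
  ρ[b/h](ρ[g/d](ρ[c/f]((R ⋈[d=a] T)))) → 1
  π[c,g,b,a](ρ[b/h](ρ[g/d](ρ[c/f]((R ⋈[d=a] T))))) → 1
  ((S ⋈[c=a] π[a](σ[f>=7](T))) ∪ π[c,g,b,a](ρ[b/h](ρ[g/d](ρ[c/f]((R ⋈[d=a] T)))))) → 1
  π[b,g,c](((S ⋈[c=a] π[a](σ[f>=7](T))) ∪ π[c,g,b,a](ρ[b/h](ρ[g/d](ρ[c/f]((R ⋈[d=a] T))))))) → 1
E2 row counts bottom-up:
  R → 6
  T → 3
  (R ⋈[d=a] T) → 1
  ρ[c/f]((R ⋈[d=a] T)) → 1
  ρ[g/d](ρ[c/f]((R ⋈[d=a] T))) → 1
  ρ[b/h](ρ[g/d](ρ[c/f]((R ⋈[d=a] T)))) → 1
  π[c,g,b,a](ρ[b/h](ρ[g/d](ρ[c/f]((R ⋈[d=a] T))))) → 1
  S → 6
  T → 3
  σ[f>=7](T) → 0
  π[a](σ[f>=7](T)) → 0
  (S ⋈[c=a] π[a](σ[f>=7](T))) → 0
  (π[c,g,b,a](ρ[b/h](ρ[g/d](ρ[c/f]((R ⋈[d=a] T))))) ∪ (S ⋈[c=a] π[a](σ[f>=7](T)))) → 1
  π[b,g,c]((π[c,g,b,a](ρ[b/h](ρ[g/d](ρ[c/f]((R ⋈[d=a] T))))) ∪ (S ⋈[c=a] π[a](σ[f>=7](T))))) → 1

E1 and E2 produce the same multiset:
b | g | c
4 | 9 | 6

yes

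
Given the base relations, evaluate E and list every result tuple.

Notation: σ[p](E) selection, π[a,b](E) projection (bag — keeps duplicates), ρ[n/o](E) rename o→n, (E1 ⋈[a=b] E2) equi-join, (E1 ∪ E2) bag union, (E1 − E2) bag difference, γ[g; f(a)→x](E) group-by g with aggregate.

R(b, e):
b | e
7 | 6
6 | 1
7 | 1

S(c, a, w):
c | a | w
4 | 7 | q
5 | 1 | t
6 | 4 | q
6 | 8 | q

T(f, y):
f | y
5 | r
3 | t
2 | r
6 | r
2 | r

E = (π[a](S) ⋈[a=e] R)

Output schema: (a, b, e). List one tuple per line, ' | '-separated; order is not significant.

Subexpression sizes:
  S → 4
  π[a](S) → 4
  R → 3
  (π[a](S) ⋈[a=e] R) → 2

== RESULT ==
a | b | e
1 | 6 | 1
1 | 7 | 1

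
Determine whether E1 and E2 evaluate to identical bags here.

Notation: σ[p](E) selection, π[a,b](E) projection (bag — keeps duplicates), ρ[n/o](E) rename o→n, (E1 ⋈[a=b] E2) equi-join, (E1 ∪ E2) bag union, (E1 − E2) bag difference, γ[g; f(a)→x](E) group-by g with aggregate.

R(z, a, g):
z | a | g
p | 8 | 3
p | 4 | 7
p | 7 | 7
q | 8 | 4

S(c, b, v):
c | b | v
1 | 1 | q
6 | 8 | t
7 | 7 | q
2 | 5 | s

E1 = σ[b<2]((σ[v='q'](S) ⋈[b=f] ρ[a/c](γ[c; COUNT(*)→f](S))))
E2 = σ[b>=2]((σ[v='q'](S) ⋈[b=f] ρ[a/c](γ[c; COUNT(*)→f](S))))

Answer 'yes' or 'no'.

E1 per-node cardinality:
  S → 4
  σ[v='q'](S) → 2
  S → 4
  γ[c; COUNT(*)→f](S) → 4
  ρ[a/c](γ[c; COUNT(*)→f](S)) → 4
  (σ[v='q'](S) ⋈[b=f] ρ[a/c](γ[c; COUNT(*)→f](S))) → 4
  σ[b<2]((σ[v='q'](S) ⋈[b=f] ρ[a/c](γ[c; COUNT(*)→f](S)))) → 4
E2 per-node cardinality:
  S → 4
  σ[v='q'](S) → 2
  S → 4
  γ[c; COUNT(*)→f](S) → 4
  ρ[a/c](γ[c; COUNT(*)→f](S)) → 4
  (σ[v='q'](S) ⋈[b=f] ρ[a/c](γ[c; COUNT(*)→f](S))) → 4
  σ[b>=2]((σ[v='q'](S) ⋈[b=f] ρ[a/c](γ[c; COUNT(*)→f](S)))) → 0

E1 result:
c | b | v | a | f
1 | 1 | q | 1 | 1
1 | 1 | q | 2 | 1
1 | 1 | q | 6 | 1
1 | 1 | q | 7 | 1
E2 result:
c | b | v | a | f
(0 rows)
Witness: (1, 1, 'q', 6, 1) appears 1× in E1 but 0× in E2.

no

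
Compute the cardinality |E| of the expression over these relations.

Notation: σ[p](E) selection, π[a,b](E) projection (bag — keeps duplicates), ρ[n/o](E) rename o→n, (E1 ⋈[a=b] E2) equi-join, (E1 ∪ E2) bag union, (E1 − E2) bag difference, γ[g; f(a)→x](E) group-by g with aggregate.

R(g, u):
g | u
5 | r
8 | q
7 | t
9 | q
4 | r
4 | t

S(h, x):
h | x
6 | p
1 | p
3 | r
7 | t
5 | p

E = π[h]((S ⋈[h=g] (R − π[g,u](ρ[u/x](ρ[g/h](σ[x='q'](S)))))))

Stepwise |·|:
  S → 5
  R → 6
  S → 5
  σ[x='q'](S) → 0
  ρ[g/h](σ[x='q'](S)) → 0
  ρ[u/x](ρ[g/h](σ[x='q'](S))) → 0
  π[g,u](ρ[u/x](ρ[g/h](σ[x='q'](S)))) → 0
  (R − π[g,u](ρ[u/x](ρ[g/h](σ[x='q'](S))))) → 6
  (S ⋈[h=g] (R − π[g,u](ρ[u/x](ρ[g/h](σ[x='q'](S)))))) → 2
  π[h]((S ⋈[h=g] (R − π[g,u](ρ[u/x](ρ[g/h](σ[x='q'](S))))))) → 2

|E| = 2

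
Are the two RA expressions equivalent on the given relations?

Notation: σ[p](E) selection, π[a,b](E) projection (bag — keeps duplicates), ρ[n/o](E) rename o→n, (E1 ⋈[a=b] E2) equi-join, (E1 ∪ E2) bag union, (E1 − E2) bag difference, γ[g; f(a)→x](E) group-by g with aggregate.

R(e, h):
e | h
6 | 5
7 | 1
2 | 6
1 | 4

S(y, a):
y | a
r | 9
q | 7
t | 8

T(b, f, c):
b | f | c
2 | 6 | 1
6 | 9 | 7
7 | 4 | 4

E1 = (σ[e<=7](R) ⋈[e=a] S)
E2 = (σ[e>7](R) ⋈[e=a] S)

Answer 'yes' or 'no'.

E1 stepwise |·|:
  R → 4
  σ[e<=7](R) → 4
  S → 3
  (σ[e<=7](R) ⋈[e=a] S) → 1
E2 stepwise |·|:
  R → 4
  σ[e>7](R) → 0
  S → 3
  (σ[e>7](R) ⋈[e=a] S) → 0

E1 result:
e | h | y | a
7 | 1 | q | 7
E2 result:
e | h | y | a
(0 rows)
Witness: (7, 1, 'q', 7) appears 1× in E1 but 0× in E2.

no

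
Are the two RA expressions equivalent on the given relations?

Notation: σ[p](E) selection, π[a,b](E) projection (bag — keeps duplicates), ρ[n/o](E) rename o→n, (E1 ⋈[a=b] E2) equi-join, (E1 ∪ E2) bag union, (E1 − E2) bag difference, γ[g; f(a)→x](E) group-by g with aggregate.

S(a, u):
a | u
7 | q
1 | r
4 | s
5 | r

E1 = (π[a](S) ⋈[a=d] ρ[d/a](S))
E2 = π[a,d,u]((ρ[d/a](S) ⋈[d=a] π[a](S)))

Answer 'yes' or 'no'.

E1 row counts bottom-up:
  S → 4
  π[a](S) → 4
  S → 4
  ρ[d/a](S) → 4
  (π[a](S) ⋈[a=d] ρ[d/a](S)) → 4
E2 row counts bottom-up:
  S → 4
  ρ[d/a](S) → 4
  S → 4
  π[a](S) → 4
  (ρ[d/a](S) ⋈[d=a] π[a](S)) → 4
  π[a,d,u]((ρ[d/a](S) ⋈[d=a] π[a](S))) → 4

E1 and E2 produce the same multiset:
a | d | u
1 | 1 | r
4 | 4 | s
5 | 5 | r
7 | 7 | q

yes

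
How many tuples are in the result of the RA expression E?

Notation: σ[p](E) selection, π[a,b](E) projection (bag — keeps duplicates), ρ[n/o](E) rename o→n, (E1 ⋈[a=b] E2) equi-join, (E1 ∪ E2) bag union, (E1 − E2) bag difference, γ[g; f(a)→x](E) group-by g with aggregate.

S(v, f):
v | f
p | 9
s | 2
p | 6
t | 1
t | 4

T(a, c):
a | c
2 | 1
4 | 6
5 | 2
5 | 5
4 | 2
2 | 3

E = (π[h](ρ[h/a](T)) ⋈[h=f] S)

Per-node cardinality:
  T → 6
  ρ[h/a](T) → 6
  π[h](ρ[h/a](T)) → 6
  S → 5
  (π[h](ρ[h/a](T)) ⋈[h=f] S) → 4

|E| = 4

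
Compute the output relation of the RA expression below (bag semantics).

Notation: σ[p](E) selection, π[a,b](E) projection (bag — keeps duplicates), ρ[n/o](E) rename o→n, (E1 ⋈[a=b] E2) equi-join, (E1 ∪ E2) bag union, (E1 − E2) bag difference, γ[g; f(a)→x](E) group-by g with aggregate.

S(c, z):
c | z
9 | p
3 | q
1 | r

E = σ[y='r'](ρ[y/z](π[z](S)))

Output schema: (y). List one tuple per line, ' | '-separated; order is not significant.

Per-node cardinality:
  S → 3
  π[z](S) → 3
  ρ[y/z](π[z](S)) → 3
  σ[y='r'](ρ[y/z](π[z](S))) → 1

== RESULT ==
y
r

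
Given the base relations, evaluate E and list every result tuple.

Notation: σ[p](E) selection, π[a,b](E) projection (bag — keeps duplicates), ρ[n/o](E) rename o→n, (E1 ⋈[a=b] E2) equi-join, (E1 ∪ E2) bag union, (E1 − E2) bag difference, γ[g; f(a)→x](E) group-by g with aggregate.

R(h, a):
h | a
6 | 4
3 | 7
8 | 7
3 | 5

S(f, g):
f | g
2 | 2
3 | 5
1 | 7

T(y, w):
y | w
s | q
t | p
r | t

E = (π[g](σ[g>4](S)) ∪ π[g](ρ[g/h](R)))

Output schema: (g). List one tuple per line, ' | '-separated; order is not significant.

Subexpression sizes:
  S → 3
  σ[g>4](S) → 2
  π[g](σ[g>4](S)) → 2
  R → 4
  ρ[g/h](R) → 4
  π[g](ρ[g/h](R)) → 4
  (π[g](σ[g>4](S)) ∪ π[g](ρ[g/h](R))) → 6

== RESULT ==
g
3
3
5
6
7
8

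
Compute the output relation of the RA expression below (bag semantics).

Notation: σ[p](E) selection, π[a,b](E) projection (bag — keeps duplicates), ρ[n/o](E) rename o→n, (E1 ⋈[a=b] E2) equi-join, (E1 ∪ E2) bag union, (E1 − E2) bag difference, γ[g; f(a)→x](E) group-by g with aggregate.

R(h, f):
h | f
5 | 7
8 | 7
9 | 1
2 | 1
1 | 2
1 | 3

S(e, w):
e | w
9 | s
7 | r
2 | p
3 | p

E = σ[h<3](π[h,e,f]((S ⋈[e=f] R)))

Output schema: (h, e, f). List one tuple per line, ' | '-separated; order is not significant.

Row counts bottom-up:
  S → 4
  R → 6
  (S ⋈[e=f] R) → 4
  π[h,e,f]((S ⋈[e=f] R)) → 4
  σ[h<3](π[h,e,f]((S ⋈[e=f] R))) → 2

== RESULT ==
h | e | f
1 | 2 | 2
1 | 3 | 3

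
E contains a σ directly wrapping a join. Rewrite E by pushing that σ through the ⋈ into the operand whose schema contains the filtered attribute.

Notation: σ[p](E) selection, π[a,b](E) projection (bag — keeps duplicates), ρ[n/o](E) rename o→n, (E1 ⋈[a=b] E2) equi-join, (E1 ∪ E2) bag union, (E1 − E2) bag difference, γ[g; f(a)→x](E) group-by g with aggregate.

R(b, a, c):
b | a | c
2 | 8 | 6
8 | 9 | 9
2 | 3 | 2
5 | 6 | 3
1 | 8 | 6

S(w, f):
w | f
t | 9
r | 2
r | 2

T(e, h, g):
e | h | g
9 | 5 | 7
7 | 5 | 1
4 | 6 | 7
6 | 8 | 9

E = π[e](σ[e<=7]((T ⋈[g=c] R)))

σ filters on e, owned by the left side.
E' = π[e]((σ[e<=7](T) ⋈[g=c] R))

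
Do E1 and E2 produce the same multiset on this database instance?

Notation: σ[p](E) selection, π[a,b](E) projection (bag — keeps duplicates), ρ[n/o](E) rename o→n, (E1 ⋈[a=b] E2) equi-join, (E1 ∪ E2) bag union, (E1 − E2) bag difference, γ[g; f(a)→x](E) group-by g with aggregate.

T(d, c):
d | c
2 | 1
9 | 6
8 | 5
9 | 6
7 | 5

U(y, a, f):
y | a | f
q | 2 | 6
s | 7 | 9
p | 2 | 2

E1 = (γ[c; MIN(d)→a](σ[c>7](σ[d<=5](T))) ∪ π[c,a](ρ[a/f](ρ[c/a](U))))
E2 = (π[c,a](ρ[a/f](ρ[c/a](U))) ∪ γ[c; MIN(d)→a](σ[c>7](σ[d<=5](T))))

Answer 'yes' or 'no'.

E1 per-node cardinality:
  T → 5
  σ[d<=5](T) → 1
  σ[c>7](σ[d<=5](T)) → 0
  γ[c; MIN(d)→a](σ[c>7](σ[d<=5](T))) → 0
  U → 3
  ρ[c/a](U) → 3
  ρ[a/f](ρ[c/a](U)) → 3
  π[c,a](ρ[a/f](ρ[c/a](U))) → 3
  (γ[c; MIN(d)→a](σ[c>7](σ[d<=5](T))) ∪ π[c,a](ρ[a/f](ρ[c/a](U)))) → 3
E2 per-node cardinality:
  U → 3
  ρ[c/a](U) → 3
  ρ[a/f](ρ[c/a](U)) → 3
  π[c,a](ρ[a/f](ρ[c/a](U))) → 3
  T → 5
  σ[d<=5](T) → 1
  σ[c>7](σ[d<=5](T)) → 0
  γ[c; MIN(d)→a](σ[c>7](σ[d<=5](T))) → 0
  (π[c,a](ρ[a/f](ρ[c/a](U))) ∪ γ[c; MIN(d)→a](σ[c>7](σ[d<=5](T)))) → 3

E1 and E2 produce the same multiset:
c | a
2 | 2
2 | 6
7 | 9

yes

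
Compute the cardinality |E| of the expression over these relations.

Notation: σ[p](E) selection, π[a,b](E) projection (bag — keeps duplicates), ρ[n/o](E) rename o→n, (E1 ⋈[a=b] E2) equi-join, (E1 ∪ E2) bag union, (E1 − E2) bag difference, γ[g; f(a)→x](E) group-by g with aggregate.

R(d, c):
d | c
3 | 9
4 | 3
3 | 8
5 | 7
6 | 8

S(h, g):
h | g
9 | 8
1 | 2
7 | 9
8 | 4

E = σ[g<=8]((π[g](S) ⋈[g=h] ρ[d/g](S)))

Per-node cardinality:
  S → 4
  π[g](S) → 4
  S → 4
  ρ[d/g](S) → 4
  (π[g](S) ⋈[g=h] ρ[d/g](S)) → 2
  σ[g<=8]((π[g](S) ⋈[g=h] ρ[d/g](S))) → 1

|E| = 1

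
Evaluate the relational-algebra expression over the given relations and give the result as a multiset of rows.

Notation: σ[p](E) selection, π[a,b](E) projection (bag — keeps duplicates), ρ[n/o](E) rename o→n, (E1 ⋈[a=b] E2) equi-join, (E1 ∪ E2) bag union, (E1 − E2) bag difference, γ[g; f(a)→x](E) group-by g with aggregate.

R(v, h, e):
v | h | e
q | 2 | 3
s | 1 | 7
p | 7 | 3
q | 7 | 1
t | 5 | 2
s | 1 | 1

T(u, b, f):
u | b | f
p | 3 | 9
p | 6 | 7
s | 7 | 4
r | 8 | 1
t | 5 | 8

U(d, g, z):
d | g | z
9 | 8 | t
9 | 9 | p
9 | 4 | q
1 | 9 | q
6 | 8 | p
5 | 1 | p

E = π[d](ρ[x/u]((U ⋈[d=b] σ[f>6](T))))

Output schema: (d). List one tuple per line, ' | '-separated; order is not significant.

Subexpression sizes:
  U → 6
  T → 5
  σ[f>6](T) → 3
  (U ⋈[d=b] σ[f>6](T)) → 2
  ρ[x/u]((U ⋈[d=b] σ[f>6](T))) → 2
  π[d](ρ[x/u]((U ⋈[d=b] σ[f>6](T)))) → 2

== RESULT ==
d
5
6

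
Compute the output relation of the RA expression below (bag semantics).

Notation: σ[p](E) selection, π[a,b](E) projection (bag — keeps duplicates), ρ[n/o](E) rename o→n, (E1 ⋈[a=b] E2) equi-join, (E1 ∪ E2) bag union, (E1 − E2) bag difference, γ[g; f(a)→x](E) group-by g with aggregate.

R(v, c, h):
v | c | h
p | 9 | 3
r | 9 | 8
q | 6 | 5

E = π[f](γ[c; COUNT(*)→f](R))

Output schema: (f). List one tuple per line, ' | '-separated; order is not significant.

Stepwise |·|:
  R → 3
  γ[c; COUNT(*)→f](R) → 2
  π[f](γ[c; COUNT(*)→f](R)) → 2

== RESULT ==
f
1
2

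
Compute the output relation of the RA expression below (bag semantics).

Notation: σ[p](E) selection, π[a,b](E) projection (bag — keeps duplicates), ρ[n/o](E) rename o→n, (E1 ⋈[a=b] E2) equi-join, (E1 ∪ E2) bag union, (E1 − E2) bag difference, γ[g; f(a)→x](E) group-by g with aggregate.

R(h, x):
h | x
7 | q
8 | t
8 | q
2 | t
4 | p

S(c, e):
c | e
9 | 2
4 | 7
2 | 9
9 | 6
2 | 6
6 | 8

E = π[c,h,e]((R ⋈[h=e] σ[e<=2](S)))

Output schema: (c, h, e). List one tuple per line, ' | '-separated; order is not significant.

Subexpression sizes:
  R → 5
  S → 6
  σ[e<=2](S) → 1
  (R ⋈[h=e] σ[e<=2](S)) → 1
  π[c,h,e]((R ⋈[h=e] σ[e<=2](S))) → 1

== RESULT ==
c | h | e
9 | 2 | 2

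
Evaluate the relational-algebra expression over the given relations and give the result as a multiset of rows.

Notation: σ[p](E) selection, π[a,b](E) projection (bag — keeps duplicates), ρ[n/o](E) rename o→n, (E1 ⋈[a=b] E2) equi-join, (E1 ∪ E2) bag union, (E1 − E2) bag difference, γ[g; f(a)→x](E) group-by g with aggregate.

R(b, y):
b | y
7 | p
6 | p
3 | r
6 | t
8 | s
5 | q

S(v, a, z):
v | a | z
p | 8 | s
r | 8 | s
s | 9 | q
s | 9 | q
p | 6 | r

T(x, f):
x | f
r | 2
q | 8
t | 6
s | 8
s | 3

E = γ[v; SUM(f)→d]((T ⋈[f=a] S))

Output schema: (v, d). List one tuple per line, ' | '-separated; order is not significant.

Stepwise |·|:
  T → 5
  S → 5
  (T ⋈[f=a] S) → 5
  γ[v; SUM(f)→d]((T ⋈[f=a] S)) → 2

== RESULT ==
v | d
p | 22
r | 16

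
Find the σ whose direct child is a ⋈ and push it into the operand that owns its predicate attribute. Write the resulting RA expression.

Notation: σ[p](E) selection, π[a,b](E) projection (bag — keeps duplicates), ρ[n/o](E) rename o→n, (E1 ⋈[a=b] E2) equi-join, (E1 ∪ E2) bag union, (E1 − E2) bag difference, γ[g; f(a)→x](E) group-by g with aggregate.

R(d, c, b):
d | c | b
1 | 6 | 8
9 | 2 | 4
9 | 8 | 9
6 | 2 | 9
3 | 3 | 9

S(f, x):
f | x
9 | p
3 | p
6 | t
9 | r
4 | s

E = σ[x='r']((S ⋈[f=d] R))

σ filters on x, owned by the left side.
E' = (σ[x='r'](S) ⋈[f=d] R)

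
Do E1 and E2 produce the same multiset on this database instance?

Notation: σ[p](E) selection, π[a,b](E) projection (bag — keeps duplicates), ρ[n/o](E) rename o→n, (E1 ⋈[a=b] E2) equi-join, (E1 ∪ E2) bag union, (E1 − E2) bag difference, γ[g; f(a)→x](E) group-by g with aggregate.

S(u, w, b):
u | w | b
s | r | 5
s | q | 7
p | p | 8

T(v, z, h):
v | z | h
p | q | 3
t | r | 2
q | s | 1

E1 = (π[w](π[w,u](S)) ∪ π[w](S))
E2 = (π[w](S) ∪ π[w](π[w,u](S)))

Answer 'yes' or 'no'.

E1 row counts bottom-up:
  S → 3
  π[w,u](S) → 3
  π[w](π[w,u](S)) → 3
  S → 3
  π[w](S) → 3
  (π[w](π[w,u](S)) ∪ π[w](S)) → 6
E2 row counts bottom-up:
  S → 3
  π[w](S) → 3
  S → 3
  π[w,u](S) → 3
  π[w](π[w,u](S)) → 3
  (π[w](S) ∪ π[w](π[w,u](S))) → 6

E1 and E2 produce the same multiset:
w
p
p
q
q
r
r

yes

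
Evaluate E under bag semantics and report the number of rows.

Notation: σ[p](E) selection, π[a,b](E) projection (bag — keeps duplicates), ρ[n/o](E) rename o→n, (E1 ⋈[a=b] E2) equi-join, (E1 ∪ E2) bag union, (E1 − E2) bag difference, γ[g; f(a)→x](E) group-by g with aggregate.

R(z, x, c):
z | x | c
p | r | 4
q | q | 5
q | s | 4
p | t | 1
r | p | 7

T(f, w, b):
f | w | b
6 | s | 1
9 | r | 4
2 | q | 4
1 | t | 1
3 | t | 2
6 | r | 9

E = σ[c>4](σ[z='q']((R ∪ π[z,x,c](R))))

Row counts bottom-up:
  R → 5
  R → 5
  π[z,x,c](R) → 5
  (R ∪ π[z,x,c](R)) → 10
  σ[z='q']((R ∪ π[z,x,c](R))) → 4
  σ[c>4](σ[z='q']((R ∪ π[z,x,c](R)))) → 2

|E| = 2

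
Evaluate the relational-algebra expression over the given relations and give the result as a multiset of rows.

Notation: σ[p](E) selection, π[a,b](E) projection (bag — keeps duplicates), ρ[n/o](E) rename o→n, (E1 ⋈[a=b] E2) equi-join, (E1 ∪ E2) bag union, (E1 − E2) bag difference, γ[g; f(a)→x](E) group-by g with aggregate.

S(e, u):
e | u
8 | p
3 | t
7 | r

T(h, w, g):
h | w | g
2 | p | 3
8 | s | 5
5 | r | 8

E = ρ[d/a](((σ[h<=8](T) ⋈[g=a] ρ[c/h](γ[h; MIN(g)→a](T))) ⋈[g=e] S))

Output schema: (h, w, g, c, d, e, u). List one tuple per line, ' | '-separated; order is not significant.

Row counts bottom-up:
  T → 3
  σ[h<=8](T) → 3
  T → 3
  γ[h; MIN(g)→a](T) → 3
  ρ[c/h](γ[h; MIN(g)→a](T)) → 3
  (σ[h<=8](T) ⋈[g=a] ρ[c/h](γ[h; MIN(g)→a](T))) → 3
  S → 3
  ((σ[h<=8](T) ⋈[g=a] ρ[c/h](γ[h; MIN(g)→a](T))) ⋈[g=e] S) → 2
  ρ[d/a](((σ[h<=8](T) ⋈[g=a] ρ[c/h](γ[h; MIN(g)→a](T))) ⋈[g=e] S)) → 2

== RESULT ==
h | w | g | c | d | e | u
2 | p | 3 | 2 | 3 | 3 | t
5 | r | 8 | 5 | 8 | 8 | p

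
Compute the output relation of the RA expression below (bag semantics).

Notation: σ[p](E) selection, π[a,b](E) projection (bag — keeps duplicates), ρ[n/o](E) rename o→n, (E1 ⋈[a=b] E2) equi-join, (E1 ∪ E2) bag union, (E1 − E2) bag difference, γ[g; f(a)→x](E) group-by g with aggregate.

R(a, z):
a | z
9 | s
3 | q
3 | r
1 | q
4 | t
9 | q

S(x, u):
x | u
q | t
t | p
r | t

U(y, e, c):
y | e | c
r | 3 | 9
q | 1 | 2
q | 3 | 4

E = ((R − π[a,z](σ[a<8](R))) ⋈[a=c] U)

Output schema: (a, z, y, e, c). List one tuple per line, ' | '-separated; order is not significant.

Per-node cardinality:
  R → 6
  R → 6
  σ[a<8](R) → 4
  π[a,z](σ[a<8](R)) → 4
  (R − π[a,z](σ[a<8](R))) → 2
  U → 3
  ((R − π[a,z](σ[a<8](R))) ⋈[a=c] U) → 2

== RESULT ==
a | z | y | e | c
9 | q | r | 3 | 9
9 | s | r | 3 | 9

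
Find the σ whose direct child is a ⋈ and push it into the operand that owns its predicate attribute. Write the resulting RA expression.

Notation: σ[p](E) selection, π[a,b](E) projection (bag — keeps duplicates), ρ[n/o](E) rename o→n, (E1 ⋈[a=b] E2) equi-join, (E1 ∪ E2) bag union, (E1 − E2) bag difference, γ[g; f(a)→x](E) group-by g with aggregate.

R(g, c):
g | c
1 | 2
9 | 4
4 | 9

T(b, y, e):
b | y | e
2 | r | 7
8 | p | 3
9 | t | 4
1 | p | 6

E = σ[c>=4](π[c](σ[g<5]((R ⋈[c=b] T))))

σ filters on g, owned by the left side.
E' = σ[c>=4](π[c]((σ[g<5](R) ⋈[c=b] T)))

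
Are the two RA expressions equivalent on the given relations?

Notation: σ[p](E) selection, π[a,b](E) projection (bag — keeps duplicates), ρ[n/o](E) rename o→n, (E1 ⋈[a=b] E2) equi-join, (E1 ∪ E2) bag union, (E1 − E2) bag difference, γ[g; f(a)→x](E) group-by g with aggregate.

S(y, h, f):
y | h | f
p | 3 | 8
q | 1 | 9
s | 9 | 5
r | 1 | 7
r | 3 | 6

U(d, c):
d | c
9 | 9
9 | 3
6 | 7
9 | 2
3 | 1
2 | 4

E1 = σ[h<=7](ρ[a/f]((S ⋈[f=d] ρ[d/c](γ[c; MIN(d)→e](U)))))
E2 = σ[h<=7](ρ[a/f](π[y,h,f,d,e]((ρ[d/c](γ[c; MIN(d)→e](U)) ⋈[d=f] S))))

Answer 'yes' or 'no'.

E1 stepwise |·|:
  S → 5
  U → 6
  γ[c; MIN(d)→e](U) → 6
  ρ[d/c](γ[c; MIN(d)→e](U)) → 6
  (S ⋈[f=d] ρ[d/c](γ[c; MIN(d)→e](U))) → 2
  ρ[a/f]((S ⋈[f=d] ρ[d/c](γ[c; MIN(d)→e](U)))) → 2
  σ[h<=7](ρ[a/f]((S ⋈[f=d] ρ[d/c](γ[c; MIN(d)→e](U))))) → 2
E2 stepwise |·|:
  U → 6
  γ[c; MIN(d)→e](U) → 6
  ρ[d/c](γ[c; MIN(d)→e](U)) → 6
  S → 5
  (ρ[d/c](γ[c; MIN(d)→e](U)) ⋈[d=f] S) → 2
  π[y,h,f,d,e]((ρ[d/c](γ[c; MIN(d)→e](U)) ⋈[d=f] S)) → 2
  ρ[a/f](π[y,h,f,d,e]((ρ[d/c](γ[c; MIN(d)→e](U)) ⋈[d=f] S))) → 2
  σ[h<=7](ρ[a/f](π[y,h,f,d,e]((ρ[d/c](γ[c; MIN(d)→e](U)) ⋈[d=f] S)))) → 2

E1 and E2 produce the same multiset:
y | h | a | d | e
q | 1 | 9 | 9 | 9
r | 1 | 7 | 7 | 6

yes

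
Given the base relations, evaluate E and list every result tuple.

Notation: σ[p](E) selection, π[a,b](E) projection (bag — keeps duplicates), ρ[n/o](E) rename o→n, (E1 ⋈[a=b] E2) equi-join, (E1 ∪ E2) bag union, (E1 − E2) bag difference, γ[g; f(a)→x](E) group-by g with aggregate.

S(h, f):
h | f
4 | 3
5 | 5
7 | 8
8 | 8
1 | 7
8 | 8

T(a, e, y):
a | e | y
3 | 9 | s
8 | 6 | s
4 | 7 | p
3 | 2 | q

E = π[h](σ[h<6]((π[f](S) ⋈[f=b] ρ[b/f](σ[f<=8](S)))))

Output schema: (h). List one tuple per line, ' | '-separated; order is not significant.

Stepwise |·|:
  S → 6
  π[f](S) → 6
  S → 6
  σ[f<=8](S) → 6
  ρ[b/f](σ[f<=8](S)) → 6
  (π[f](S) ⋈[f=b] ρ[b/f](σ[f<=8](S))) → 12
  σ[h<6]((π[f](S) ⋈[f=b] ρ[b/f](σ[f<=8](S)))) → 3
  π[h](σ[h<6]((π[f](S) ⋈[f=b] ρ[b/f](σ[f<=8](S))))) → 3

== RESULT ==
h
1
4
5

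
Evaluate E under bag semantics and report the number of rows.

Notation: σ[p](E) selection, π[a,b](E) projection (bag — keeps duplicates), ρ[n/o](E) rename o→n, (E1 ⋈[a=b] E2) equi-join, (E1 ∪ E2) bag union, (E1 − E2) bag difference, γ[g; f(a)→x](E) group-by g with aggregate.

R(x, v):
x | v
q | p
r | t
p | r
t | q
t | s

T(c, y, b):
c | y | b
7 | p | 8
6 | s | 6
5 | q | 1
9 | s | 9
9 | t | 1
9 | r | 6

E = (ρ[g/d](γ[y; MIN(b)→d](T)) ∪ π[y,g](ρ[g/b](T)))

Per-node cardinality:
  T → 6
  γ[y; MIN(b)→d](T) → 5
  ρ[g/d](γ[y; MIN(b)→d](T)) → 5
  T → 6
  ρ[g/b](T) → 6
  π[y,g](ρ[g/b](T)) → 6
  (ρ[g/d](γ[y; MIN(b)→d](T)) ∪ π[y,g](ρ[g/b](T))) → 11

|E| = 11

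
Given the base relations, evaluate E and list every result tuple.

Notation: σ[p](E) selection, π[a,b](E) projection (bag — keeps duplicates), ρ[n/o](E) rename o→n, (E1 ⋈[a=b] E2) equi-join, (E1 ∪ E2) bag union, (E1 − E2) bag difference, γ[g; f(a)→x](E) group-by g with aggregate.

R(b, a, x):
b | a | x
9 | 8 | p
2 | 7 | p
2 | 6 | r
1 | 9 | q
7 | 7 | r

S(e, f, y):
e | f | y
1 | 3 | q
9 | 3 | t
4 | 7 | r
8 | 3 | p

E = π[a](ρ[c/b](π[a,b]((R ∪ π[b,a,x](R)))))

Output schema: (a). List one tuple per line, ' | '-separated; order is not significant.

Stepwise |·|:
  R → 5
  R → 5
  π[b,a,x](R) → 5
  (R ∪ π[b,a,x](R)) → 10
  π[a,b]((R ∪ π[b,a,x](R))) → 10
  ρ[c/b](π[a,b]((R ∪ π[b,a,x](R)))) → 10
  π[a](ρ[c/b](π[a,b]((R ∪ π[b,a,x](R))))) → 10

== RESULT ==
a
6
6
7
7
7
7
8
8
9
9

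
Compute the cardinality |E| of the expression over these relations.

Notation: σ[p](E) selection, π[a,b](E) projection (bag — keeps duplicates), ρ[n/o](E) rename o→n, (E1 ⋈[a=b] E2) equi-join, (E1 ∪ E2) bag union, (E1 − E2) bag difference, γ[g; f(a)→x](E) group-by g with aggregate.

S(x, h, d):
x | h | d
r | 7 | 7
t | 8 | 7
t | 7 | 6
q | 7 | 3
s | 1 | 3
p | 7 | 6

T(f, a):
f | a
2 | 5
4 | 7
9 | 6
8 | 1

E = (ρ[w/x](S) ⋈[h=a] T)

Row counts bottom-up:
  S → 6
  ρ[w/x](S) → 6
  T → 4
  (ρ[w/x](S) ⋈[h=a] T) → 5

|E| = 5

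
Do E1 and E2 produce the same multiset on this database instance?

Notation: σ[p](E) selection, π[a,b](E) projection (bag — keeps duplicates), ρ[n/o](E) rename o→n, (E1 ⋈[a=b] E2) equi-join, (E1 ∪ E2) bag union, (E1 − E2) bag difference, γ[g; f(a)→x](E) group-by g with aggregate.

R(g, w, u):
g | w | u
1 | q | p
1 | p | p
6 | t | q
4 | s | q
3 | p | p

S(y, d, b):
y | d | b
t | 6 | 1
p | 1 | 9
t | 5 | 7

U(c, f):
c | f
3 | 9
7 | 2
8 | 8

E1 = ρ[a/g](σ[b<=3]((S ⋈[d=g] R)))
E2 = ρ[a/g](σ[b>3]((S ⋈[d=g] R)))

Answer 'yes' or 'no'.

E1 per-node cardinality:
  S → 3
  R → 5
  (S ⋈[d=g] R) → 3
  σ[b<=3]((S ⋈[d=g] R)) → 1
  ρ[a/g](σ[b<=3]((S ⋈[d=g] R))) → 1
E2 per-node cardinality:
  S → 3
  R → 5
  (S ⋈[d=g] R) → 3
  σ[b>3]((S ⋈[d=g] R)) → 2
  ρ[a/g](σ[b>3]((S ⋈[d=g] R))) → 2

E1 result:
y | d | b | a | w | u
t | 6 | 1 | 6 | t | q
E2 result:
y | d | b | a | w | u
p | 1 | 9 | 1 | p | p
p | 1 | 9 | 1 | q | p
Witness: ('p', 1, 9, 1, 'q', 'p') appears 0× in E1 but 1× in E2.

no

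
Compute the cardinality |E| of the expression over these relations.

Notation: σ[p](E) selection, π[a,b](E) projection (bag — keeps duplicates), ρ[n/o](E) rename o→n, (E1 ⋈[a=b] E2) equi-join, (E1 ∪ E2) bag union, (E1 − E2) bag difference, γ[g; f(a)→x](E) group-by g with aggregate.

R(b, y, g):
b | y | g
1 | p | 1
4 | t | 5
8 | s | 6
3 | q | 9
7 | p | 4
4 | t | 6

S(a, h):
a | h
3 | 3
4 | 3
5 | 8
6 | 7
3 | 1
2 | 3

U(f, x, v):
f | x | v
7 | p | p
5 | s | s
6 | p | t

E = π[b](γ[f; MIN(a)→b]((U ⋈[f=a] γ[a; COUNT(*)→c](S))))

Stepwise |·|:
  U → 3
  S → 6
  γ[a; COUNT(*)→c](S) → 5
  (U ⋈[f=a] γ[a; COUNT(*)→c](S)) → 2
  γ[f; MIN(a)→b]((U ⋈[f=a] γ[a; COUNT(*)→c](S))) → 2
  π[b](γ[f; MIN(a)→b]((U ⋈[f=a] γ[a; COUNT(*)→c](S)))) → 2

|E| = 2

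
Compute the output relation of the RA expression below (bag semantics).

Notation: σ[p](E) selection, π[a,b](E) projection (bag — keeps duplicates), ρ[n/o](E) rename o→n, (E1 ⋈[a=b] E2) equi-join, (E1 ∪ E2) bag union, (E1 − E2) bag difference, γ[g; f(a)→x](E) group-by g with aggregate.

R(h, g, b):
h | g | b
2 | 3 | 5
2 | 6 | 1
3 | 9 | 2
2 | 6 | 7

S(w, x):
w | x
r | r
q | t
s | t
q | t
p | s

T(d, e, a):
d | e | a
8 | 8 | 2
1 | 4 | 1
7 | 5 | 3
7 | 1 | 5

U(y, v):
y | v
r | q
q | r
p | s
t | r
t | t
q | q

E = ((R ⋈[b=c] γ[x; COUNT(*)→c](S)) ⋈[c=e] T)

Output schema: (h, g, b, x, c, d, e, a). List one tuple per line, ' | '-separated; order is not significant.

Subexpression sizes:
  R → 4
  S → 5
  γ[x; COUNT(*)→c](S) → 3
  (R ⋈[b=c] γ[x; COUNT(*)→c](S)) → 2
  T → 4
  ((R ⋈[b=c] γ[x; COUNT(*)→c](S)) ⋈[c=e] T) → 2

== RESULT ==
h | g | b | x | c | d | e | a
2 | 6 | 1 | r | 1 | 7 | 1 | 5
2 | 6 | 1 | s | 1 | 7 | 1 | 5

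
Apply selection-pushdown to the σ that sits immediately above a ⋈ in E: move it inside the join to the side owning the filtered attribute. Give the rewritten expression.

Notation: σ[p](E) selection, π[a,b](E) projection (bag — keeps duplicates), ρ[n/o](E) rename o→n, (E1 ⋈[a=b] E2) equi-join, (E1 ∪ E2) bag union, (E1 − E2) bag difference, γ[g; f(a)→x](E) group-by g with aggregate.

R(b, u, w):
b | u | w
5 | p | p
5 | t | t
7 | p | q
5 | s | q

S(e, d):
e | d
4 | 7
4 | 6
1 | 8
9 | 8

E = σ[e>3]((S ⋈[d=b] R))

σ filters on e, owned by the left side.
E' = (σ[e>3](S) ⋈[d=b] R)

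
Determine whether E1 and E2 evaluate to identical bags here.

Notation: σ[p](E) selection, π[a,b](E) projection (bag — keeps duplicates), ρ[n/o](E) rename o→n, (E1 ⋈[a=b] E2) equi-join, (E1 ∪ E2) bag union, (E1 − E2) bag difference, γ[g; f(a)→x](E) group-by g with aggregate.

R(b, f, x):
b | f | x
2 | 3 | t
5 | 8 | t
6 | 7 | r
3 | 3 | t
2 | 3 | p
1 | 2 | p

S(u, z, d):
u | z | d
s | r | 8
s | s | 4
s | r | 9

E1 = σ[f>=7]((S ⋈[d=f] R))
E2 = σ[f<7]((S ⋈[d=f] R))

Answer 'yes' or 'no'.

E1 stepwise |·|:
  S → 3
  R → 6
  (S ⋈[d=f] R) → 1
  σ[f>=7]((S ⋈[d=f] R)) → 1
E2 stepwise |·|:
  S → 3
  R → 6
  (S ⋈[d=f] R) → 1
  σ[f<7]((S ⋈[d=f] R)) → 0

E1 result:
u | z | d | b | f | x
s | r | 8 | 5 | 8 | t
E2 result:
u | z | d | b | f | x
(0 rows)
Witness: ('s', 'r', 8, 5, 8, 't') appears 1× in E1 but 0× in E2.

no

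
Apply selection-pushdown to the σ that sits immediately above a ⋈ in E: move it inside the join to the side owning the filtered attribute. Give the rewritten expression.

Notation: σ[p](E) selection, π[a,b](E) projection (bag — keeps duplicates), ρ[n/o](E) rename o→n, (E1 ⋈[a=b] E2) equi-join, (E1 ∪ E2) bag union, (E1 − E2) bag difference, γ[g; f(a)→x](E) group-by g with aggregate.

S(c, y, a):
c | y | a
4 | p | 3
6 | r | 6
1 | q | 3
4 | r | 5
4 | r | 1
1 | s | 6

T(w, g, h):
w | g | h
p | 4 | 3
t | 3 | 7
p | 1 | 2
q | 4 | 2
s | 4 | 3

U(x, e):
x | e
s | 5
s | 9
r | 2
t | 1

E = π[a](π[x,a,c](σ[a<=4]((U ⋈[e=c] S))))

σ filters on a, owned by the right side.
E' = π[a](π[x,a,c]((U ⋈[e=c] σ[a<=4](S))))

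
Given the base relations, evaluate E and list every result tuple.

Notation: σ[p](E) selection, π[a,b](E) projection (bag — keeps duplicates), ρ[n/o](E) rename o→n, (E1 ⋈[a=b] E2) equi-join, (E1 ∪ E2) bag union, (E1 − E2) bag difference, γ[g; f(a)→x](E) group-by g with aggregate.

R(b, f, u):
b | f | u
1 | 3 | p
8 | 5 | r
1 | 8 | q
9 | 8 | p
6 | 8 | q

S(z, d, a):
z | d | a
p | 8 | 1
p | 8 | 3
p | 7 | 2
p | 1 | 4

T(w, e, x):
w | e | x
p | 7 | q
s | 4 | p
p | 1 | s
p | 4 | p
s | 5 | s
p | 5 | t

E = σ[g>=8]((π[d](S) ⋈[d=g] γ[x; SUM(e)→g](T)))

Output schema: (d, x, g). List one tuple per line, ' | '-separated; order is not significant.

Subexpression sizes:
  S → 4
  π[d](S) → 4
  T → 6
  γ[x; SUM(e)→g](T) → 4
  (π[d](S) ⋈[d=g] γ[x; SUM(e)→g](T)) → 3
  σ[g>=8]((π[d](S) ⋈[d=g] γ[x; SUM(e)→g](T))) → 2

== RESULT ==
d | x | g
8 | p | 8
8 | p | 8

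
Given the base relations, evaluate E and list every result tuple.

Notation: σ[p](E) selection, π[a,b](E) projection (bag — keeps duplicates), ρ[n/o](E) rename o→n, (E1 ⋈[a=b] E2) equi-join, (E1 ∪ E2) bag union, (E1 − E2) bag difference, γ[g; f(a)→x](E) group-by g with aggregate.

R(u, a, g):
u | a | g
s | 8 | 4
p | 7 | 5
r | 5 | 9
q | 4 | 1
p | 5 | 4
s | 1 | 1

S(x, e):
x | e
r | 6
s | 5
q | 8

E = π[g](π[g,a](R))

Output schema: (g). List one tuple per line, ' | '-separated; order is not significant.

Per-node cardinality:
  R → 6
  π[g,a](R) → 6
  π[g](π[g,a](R)) → 6

== RESULT ==
g
1
1
4
4
5
9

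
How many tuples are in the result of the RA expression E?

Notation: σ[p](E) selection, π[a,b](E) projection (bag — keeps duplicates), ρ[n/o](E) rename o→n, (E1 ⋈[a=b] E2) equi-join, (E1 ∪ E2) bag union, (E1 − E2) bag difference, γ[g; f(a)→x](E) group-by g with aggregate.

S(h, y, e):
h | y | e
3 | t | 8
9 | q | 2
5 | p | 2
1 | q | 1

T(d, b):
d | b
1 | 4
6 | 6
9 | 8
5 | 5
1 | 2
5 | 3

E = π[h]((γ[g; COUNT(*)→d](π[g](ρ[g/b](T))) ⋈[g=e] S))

Subexpression sizes:
  T → 6
  ρ[g/b](T) → 6
  π[g](ρ[g/b](T)) → 6
  γ[g; COUNT(*)→d](π[g](ρ[g/b](T))) → 6
  S → 4
  (γ[g; COUNT(*)→d](π[g](ρ[g/b](T))) ⋈[g=e] S) → 3
  π[h]((γ[g; COUNT(*)→d](π[g](ρ[g/b](T))) ⋈[g=e] S)) → 3

|E| = 3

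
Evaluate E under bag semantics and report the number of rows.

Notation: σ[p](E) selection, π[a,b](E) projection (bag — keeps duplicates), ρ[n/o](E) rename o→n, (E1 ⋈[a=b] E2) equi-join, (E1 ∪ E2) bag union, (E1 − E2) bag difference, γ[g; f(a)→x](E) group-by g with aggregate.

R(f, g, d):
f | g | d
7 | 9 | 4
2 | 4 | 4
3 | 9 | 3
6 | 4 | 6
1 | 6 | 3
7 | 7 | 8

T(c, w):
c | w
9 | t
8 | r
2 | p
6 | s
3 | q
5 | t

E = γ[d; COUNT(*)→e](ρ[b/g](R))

Row counts bottom-up:
  R → 6
  ρ[b/g](R) → 6
  γ[d; COUNT(*)→e](ρ[b/g](R)) → 4

|E| = 4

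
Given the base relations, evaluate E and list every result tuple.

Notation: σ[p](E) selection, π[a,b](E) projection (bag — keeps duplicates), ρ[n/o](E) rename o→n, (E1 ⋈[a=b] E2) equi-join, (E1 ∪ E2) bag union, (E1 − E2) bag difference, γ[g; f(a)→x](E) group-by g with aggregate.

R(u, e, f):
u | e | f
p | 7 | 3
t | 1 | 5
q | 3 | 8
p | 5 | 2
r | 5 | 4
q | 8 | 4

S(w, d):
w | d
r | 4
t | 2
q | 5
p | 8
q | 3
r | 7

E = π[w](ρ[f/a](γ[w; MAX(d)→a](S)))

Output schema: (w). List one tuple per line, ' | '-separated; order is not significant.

Row counts bottom-up:
  S → 6
  γ[w; MAX(d)→a](S) → 4
  ρ[f/a](γ[w; MAX(d)→a](S)) → 4
  π[w](ρ[f/a](γ[w; MAX(d)→a](S))) → 4

== RESULT ==
w
p
q
r
t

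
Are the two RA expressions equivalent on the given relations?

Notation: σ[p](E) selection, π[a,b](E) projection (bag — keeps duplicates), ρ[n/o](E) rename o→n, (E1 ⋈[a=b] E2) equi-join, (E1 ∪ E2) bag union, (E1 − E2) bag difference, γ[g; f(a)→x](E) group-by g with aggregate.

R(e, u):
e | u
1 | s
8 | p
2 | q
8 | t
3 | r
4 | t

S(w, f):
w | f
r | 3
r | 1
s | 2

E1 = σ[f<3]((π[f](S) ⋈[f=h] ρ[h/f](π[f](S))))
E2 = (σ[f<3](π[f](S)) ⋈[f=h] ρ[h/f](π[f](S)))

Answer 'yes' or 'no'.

E1 row counts bottom-up:
  S → 3
  π[f](S) → 3
  S → 3
  π[f](S) → 3
  ρ[h/f](π[f](S)) → 3
  (π[f](S) ⋈[f=h] ρ[h/f](π[f](S))) → 3
  σ[f<3]((π[f](S) ⋈[f=h] ρ[h/f](π[f](S)))) → 2
E2 row counts bottom-up:
  S → 3
  π[f](S) → 3
  σ[f<3](π[f](S)) → 2
  S → 3
  π[f](S) → 3
  ρ[h/f](π[f](S)) → 3
  (σ[f<3](π[f](S)) ⋈[f=h] ρ[h/f](π[f](S))) → 2

E1 and E2 produce the same multiset:
f | h
1 | 1
2 | 2

yes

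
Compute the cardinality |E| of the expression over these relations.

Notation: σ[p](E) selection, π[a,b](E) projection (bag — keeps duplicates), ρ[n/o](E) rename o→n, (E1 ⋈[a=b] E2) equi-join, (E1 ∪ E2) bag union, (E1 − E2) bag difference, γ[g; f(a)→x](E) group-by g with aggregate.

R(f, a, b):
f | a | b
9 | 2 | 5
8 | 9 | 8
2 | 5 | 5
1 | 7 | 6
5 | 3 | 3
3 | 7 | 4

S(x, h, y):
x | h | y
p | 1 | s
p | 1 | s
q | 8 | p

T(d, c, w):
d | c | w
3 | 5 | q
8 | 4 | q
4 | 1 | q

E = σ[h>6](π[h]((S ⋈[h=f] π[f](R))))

Stepwise |·|:
  S → 3
  R → 6
  π[f](R) → 6
  (S ⋈[h=f] π[f](R)) → 3
  π[h]((S ⋈[h=f] π[f](R))) → 3
  σ[h>6](π[h]((S ⋈[h=f] π[f](R)))) → 1

|E| = 1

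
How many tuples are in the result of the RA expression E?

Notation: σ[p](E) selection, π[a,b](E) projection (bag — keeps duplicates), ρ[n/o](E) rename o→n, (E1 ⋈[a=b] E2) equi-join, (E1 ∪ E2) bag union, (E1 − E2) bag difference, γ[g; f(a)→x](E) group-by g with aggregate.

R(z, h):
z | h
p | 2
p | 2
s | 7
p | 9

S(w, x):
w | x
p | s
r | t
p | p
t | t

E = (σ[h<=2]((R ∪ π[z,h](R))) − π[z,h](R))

Subexpression sizes:
  R → 4
  R → 4
  π[z,h](R) → 4
  (R ∪ π[z,h](R)) → 8
  σ[h<=2]((R ∪ π[z,h](R))) → 4
  R → 4
  π[z,h](R) → 4
  (σ[h<=2]((R ∪ π[z,h](R))) − π[z,h](R)) → 2

|E| = 2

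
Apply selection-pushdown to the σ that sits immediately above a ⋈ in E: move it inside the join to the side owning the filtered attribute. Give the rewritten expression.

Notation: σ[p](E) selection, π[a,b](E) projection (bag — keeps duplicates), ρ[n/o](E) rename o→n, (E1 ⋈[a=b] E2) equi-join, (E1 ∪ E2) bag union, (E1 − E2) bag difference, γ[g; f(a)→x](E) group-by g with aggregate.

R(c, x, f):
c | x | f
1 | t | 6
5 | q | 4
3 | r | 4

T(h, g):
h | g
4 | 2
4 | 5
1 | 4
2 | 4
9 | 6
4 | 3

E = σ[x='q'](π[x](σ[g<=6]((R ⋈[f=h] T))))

σ filters on g, owned by the right side.
E' = σ[x='q'](π[x]((R ⋈[f=h] σ[g<=6](T))))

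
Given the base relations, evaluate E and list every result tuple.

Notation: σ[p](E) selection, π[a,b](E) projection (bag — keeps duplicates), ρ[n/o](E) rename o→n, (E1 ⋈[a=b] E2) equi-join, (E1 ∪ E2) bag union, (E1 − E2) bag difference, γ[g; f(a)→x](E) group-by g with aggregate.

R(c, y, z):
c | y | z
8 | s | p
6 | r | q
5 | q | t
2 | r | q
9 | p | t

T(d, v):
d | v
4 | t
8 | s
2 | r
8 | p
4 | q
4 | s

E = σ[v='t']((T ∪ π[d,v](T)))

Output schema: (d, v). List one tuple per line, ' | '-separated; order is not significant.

Row counts bottom-up:
  T → 6
  T → 6
  π[d,v](T) → 6
  (T ∪ π[d,v](T)) → 12
  σ[v='t']((T ∪ π[d,v](T))) → 2

== RESULT ==
d | v
4 | t
4 | t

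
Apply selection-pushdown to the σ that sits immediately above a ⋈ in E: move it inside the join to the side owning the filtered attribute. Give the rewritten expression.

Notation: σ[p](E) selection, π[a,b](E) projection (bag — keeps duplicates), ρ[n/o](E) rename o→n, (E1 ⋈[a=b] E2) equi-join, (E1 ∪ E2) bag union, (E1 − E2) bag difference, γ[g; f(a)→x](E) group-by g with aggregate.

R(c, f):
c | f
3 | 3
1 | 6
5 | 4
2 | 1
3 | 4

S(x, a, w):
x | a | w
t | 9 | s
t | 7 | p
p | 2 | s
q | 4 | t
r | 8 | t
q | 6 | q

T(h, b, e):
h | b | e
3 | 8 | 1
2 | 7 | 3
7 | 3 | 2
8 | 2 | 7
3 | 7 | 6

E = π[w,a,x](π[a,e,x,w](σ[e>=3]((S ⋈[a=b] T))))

σ filters on e, owned by the right side.
E' = π[w,a,x](π[a,e,x,w]((S ⋈[a=b] σ[e>=3](T))))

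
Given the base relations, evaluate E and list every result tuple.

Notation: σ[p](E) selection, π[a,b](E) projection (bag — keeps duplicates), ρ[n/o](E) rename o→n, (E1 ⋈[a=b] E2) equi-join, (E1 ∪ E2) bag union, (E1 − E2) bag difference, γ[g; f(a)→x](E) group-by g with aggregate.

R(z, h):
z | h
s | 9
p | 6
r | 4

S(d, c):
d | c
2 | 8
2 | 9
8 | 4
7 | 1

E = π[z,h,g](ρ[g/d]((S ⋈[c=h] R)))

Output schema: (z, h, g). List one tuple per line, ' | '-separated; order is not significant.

Stepwise |·|:
  S → 4
  R → 3
  (S ⋈[c=h] R) → 2
  ρ[g/d]((S ⋈[c=h] R)) → 2
  π[z,h,g](ρ[g/d]((S ⋈[c=h] R))) → 2

== RESULT ==
z | h | g
r | 4 | 8
s | 9 | 2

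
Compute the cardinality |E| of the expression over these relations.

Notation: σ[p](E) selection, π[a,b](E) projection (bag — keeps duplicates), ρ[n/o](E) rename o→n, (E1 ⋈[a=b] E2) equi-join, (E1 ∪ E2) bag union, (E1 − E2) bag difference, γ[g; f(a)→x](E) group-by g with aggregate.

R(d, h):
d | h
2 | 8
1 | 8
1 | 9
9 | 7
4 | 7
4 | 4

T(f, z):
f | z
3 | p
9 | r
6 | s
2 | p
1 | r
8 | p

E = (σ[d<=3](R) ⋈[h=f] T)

Subexpression sizes:
  R → 6
  σ[d<=3](R) → 3
  T → 6
  (σ[d<=3](R) ⋈[h=f] T) → 3

|E| = 3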